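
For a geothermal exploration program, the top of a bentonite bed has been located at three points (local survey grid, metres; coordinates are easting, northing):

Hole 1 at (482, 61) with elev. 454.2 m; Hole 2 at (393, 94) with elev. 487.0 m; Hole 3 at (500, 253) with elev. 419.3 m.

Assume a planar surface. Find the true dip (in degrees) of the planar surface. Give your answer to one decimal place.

Two edge vectors: Hole 1→Hole 2 = (-89, 33, 32.8), Hole 1→Hole 3 = (18, 192, -34.9).
Normal n = (Hole 1→Hole 2) × (Hole 1→Hole 3) = (-7449.3, -2515.7, -17682).
So ∂z/∂easting = −n_x/n_z = −0.42129 and ∂z/∂northing = −n_y/n_z = −0.14227.
Gradient magnitude |∇z| = √(a² + b²) = √(0.17749 + 0.02024) = 0.44467.
True dip = arctan(0.44467) = 24.0°, dipping toward ENE (azimuth ≈ 071°).

24.0°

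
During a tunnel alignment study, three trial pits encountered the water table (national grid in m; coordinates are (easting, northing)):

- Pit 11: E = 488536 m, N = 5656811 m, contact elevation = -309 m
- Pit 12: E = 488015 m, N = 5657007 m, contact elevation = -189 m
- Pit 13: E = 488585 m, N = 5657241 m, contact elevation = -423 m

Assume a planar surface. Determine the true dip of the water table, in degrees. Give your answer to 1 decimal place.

21.3°

Let the plane be z = a·E + b·N + c.
Pit 12−Pit 11: −521a + 196b = 120;  Pit 13−Pit 11: 49a + 430b = −114.
Solving gives a = −0.31650, b = −0.22905.
Gradient magnitude |∇z| = √(a² + b²) = √(0.10017 + 0.05246) = 0.39068.
True dip = arctan(0.39068) = 21.3°, dipping toward NE (azimuth ≈ 054°).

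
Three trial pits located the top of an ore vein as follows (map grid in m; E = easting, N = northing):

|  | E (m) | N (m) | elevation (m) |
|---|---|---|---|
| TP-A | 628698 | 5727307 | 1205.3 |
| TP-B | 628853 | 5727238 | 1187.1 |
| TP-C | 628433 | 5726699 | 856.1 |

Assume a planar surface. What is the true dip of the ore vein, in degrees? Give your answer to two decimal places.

28.21°

Let the plane be z = a·E + b·N + c.
TP-B−TP-A: 155a − 69b = −18.2;  TP-C−TP-A: −265a − 608b = −349.2.
Solving gives a = 0.11579, b = 0.52387.
Gradient magnitude |∇z| = √(a² + b²) = √(0.01341 + 0.27444) = 0.53652.
True dip = arctan(0.53652) = 28.21°, dipping toward SSW (azimuth ≈ 192°).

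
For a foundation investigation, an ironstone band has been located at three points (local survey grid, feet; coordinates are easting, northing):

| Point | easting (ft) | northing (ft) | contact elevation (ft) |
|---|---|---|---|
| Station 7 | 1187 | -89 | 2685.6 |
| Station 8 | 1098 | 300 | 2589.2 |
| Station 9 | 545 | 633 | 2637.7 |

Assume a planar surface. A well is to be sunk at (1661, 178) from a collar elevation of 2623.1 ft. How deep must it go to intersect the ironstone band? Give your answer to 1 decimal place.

150.7 ft

Let the plane be z = a·easting + b·northing + c.
Station 8−Station 7: −89a + 389b = −96.4;  Station 9−Station 7: −642a + 722b = −47.9.
Solving gives a = −0.274788, b = −0.310684.
Then c = 2685.6 − a·1187 − b·-89 = 2984.12.
At (1661, 178): z_contact = −456.42 − 55.30 + 2984.12 = 2472.40 ft.
Depth below ground = 2623.1 − 2472.40 = 150.7 ft.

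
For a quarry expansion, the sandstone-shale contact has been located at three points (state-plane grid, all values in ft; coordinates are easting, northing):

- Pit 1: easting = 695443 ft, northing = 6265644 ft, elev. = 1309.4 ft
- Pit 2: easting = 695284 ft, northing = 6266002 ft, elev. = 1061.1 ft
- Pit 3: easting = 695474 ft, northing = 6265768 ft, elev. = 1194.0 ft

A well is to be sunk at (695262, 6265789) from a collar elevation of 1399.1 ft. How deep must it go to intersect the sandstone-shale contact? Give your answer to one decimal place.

Two edge vectors: Pit 1→Pit 2 = (-159, 358, -248.3), Pit 1→Pit 3 = (31, 124, -115.4).
Normal n = (Pit 1→Pit 2) × (Pit 1→Pit 3) = (-10524, -26045.9, -30814).
So ∂z/∂easting = −n_x/n_z = −0.341533069 and ∂z/∂northing = −n_y/n_z = −0.845261894.
Intercept c from Pit 1: 1309.4 + 237516.78 + 5296110.11 = 5534936.30.
At (695262, 6265789): z_contact = −237454.96 − 5296232.68 + 5534936.30 = 1248.65 ft.
Depth below ground = 1399.1 − 1248.65 = 150.4 ft.

150.4 ft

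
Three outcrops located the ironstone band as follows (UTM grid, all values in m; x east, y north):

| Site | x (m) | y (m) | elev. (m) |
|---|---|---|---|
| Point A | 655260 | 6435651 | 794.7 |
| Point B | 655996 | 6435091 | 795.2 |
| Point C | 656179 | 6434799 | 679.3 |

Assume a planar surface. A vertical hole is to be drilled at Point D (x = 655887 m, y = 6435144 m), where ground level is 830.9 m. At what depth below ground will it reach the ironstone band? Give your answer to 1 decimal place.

58.5 m

Let the plane be z = a·x + b·y + c.
Point B−Point A: 736a − 560b = 0.5;  Point C−Point A: 919a − 852b = −115.4.
Solving gives a = 0.578571937, b = 0.759515974.
Then c = 794.7 − a·655260 − b·6435651 = −5266300.09.
At (655887, 6435144): z_contact = 379477.81 + 4887594.66 − 5266300.09 = 772.39 m.
Depth below ground = 830.9 − 772.39 = 58.5 m.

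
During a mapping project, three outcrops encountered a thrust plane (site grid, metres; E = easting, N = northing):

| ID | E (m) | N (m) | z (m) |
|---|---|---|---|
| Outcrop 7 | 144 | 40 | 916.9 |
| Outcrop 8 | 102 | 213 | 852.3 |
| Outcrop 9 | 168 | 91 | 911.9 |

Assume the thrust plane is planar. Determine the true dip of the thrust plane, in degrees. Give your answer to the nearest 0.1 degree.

25.5°

Let the plane be z = a·E + b·N + c.
Outcrop 8−Outcrop 7: −42a + 173b = −64.6;  Outcrop 9−Outcrop 7: 24a + 51b = −5.
Solving gives a = 0.38602, b = −0.27969.
Gradient magnitude |∇z| = √(a² + b²) = √(0.14901 + 0.07823) = 0.47670.
True dip = arctan(0.47670) = 25.5°, dipping toward NW (azimuth ≈ 306°).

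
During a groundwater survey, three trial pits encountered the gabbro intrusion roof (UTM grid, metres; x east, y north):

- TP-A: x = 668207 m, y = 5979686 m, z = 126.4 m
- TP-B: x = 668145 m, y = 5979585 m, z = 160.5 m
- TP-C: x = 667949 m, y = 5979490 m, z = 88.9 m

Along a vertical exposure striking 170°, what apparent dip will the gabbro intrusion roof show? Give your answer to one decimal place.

Let the plane be z = a·x + b·y + c.
TP-B−TP-A: −62a − 101b = 34.1;  TP-C−TP-A: −258a − 196b = −37.5.
Solving gives a = 0.75299, b = −0.79986.
Unit vector along 170° is (sin 170°, cos 170°) = (0.1736, -0.9848).
Slope in that direction = a·(0.1736) + b·(-0.9848) = 0.91846.
Apparent dip = arctan|0.91846| = 42.6° (true dip is 47.7°, so apparent ≤ true as expected).

42.6°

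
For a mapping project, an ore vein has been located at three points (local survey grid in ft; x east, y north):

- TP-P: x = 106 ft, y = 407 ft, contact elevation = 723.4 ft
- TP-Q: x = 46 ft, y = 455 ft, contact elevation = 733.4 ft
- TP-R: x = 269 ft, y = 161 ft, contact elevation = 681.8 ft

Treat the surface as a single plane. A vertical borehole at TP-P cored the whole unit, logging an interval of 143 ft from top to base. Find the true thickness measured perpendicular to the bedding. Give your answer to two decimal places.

Two edge vectors: TP-P→TP-Q = (-60, 48, 10), TP-P→TP-R = (163, -246, -41.6).
Normal n = (TP-P→TP-Q) × (TP-P→TP-R) = (463.2, -866, 6936).
So ∂z/∂x = −n_x/n_z = −0.06678 and ∂z/∂y = −n_y/n_z = 0.12486.
|∇z| = √(a²+b²) = 0.14159, so dip δ = arctan(0.14159) = 8.06°.
True thickness = vertical thickness × cos δ = 143 × cos 8.06° = 141.59 ft.

141.59 ft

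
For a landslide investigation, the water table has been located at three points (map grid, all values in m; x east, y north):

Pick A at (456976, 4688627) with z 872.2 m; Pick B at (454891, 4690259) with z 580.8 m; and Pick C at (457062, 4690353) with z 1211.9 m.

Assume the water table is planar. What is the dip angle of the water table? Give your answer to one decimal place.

18.6°

Two edge vectors: Pick A→Pick B = (-2085, 1632, -291.4), Pick A→Pick C = (86, 1726, 339.7).
Normal n = (Pick A→Pick B) × (Pick A→Pick C) = (1057346.8, 683214.1, -3739062).
So ∂z/∂x = −n_x/n_z = 0.28278 and ∂z/∂y = −n_y/n_z = 0.18272.
Gradient magnitude |∇z| = √(a² + b²) = √(0.07997 + 0.03339) = 0.33668.
True dip = arctan(0.33668) = 18.6°, dipping toward WSW (azimuth ≈ 237°).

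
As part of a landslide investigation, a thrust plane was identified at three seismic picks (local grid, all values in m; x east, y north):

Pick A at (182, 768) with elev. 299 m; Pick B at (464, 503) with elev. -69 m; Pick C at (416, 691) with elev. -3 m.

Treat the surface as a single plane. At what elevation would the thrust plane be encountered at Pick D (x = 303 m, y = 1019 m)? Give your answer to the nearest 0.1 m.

149.7 m

Two edge vectors: Pick A→Pick B = (282, -265, -368), Pick A→Pick C = (234, -77, -302).
Normal n = (Pick A→Pick B) × (Pick A→Pick C) = (51694, -948, 40296).
So ∂z/∂x = −n_x/n_z = −1.282857 and ∂z/∂y = −n_y/n_z = 0.023526.
Intercept c from Pick A: 299 + 233.48 − 18.07 = 514.41.
At (303, 1019): z = −388.7 + 24.0 + 514.41 = 149.7 m.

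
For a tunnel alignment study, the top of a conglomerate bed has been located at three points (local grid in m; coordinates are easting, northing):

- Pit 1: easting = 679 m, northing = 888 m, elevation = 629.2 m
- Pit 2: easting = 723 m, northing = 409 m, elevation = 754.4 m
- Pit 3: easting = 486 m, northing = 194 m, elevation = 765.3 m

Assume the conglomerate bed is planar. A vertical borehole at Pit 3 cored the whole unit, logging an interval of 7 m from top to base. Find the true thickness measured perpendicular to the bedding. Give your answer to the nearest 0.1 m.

6.7 m

Two edge vectors: Pit 1→Pit 2 = (44, -479, 125.2), Pit 1→Pit 3 = (-193, -694, 136.1).
Normal n = (Pit 1→Pit 2) × (Pit 1→Pit 3) = (21696.9, -30152, -122983).
So ∂z/∂easting = −n_x/n_z = 0.17642 and ∂z/∂northing = −n_y/n_z = −0.24517.
|∇z| = √(a²+b²) = 0.30205, so dip δ = arctan(0.30205) = 16.81°.
True thickness = vertical thickness × cos δ = 7 × cos 16.81° = 6.7 m.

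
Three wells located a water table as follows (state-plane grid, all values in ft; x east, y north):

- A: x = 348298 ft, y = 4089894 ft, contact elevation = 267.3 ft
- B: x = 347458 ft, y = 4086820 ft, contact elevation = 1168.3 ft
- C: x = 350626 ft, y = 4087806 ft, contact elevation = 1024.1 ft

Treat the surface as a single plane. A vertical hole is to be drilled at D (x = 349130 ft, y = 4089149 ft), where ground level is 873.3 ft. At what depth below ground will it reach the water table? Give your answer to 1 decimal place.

335.9 ft

Two edge vectors: A→B = (-840, -3074, 901), A→C = (2328, -2088, 756.8).
Normal n = (A→B) × (A→C) = (-445115.2, 2733240, 8910192).
So ∂z/∂x = −n_x/n_z = 0.049955736 and ∂z/∂y = −n_y/n_z = −0.306754333.
Intercept c from A: 267.3 − 17399.48 + 1254592.70 = 1237460.52.
At (349130, 4089149): z_contact = 17441.05 − 1254364.17 + 1237460.52 = 537.40 ft.
Depth below ground = 873.3 − 537.40 = 335.9 ft.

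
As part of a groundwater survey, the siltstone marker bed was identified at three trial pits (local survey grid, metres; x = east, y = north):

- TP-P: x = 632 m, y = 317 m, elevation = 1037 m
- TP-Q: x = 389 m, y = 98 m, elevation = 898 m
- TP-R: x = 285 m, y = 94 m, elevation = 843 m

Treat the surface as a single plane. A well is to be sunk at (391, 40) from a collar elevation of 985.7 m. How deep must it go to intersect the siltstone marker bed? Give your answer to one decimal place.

89.5 m

Let the plane be z = a·x + b·y + c.
TP-Q−TP-P: −243a − 219b = −139;  TP-R−TP-P: −347a − 223b = −194.
Solving gives a = 0.52692, b = 0.05004.
Then c = 1037 − a·632 − b·317 = 688.12.
At (391, 40): z_contact = 206.03 + 2.00 + 688.12 = 896.15 m.
Depth below ground = 985.7 − 896.15 = 89.5 m.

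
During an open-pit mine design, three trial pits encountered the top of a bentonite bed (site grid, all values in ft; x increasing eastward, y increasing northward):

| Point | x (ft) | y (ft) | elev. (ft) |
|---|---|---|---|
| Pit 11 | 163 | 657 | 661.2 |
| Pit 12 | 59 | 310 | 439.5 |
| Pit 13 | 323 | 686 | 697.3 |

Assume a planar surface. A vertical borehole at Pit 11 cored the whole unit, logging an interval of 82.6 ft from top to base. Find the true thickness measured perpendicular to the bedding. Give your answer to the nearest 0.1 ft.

Let the plane be z = a·x + b·y + c.
Pit 12−Pit 11: −104a − 347b = −221.7;  Pit 13−Pit 11: 160a + 29b = 36.1.
Solving gives a = 0.11613, b = 0.60410.
|∇z| = √(a²+b²) = 0.61516, so dip δ = arctan(0.61516) = 31.60°.
True thickness = vertical thickness × cos δ = 82.6 × cos 31.60° = 70.4 ft.

70.4 ft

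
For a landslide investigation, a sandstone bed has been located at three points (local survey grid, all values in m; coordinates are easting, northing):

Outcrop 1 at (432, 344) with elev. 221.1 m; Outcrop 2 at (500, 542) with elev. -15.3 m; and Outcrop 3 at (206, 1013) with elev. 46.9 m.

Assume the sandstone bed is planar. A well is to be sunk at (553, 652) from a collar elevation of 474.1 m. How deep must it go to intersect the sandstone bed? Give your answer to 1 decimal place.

641.6 m

Let the plane be z = a·easting + b·northing + c.
Outcrop 2−Outcrop 1: 68a + 198b = −236.4;  Outcrop 3−Outcrop 1: −226a + 669b = −174.2.
Solving gives a = −1.370346, b = −0.723316.
Then c = 221.1 − a·432 − b·344 = 1061.91.
At (553, 652): z_contact = −757.80 − 471.60 + 1061.91 = -167.49 m.
Depth below ground = 474.1 − (-167.49) = 641.6 m.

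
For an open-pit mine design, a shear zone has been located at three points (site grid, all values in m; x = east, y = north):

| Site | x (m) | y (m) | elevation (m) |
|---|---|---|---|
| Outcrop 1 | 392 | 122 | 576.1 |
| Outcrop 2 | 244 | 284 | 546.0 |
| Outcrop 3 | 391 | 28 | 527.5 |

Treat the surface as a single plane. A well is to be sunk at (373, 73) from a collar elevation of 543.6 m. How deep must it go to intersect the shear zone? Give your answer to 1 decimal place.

Let the plane be z = a·x + b·y + c.
Outcrop 2−Outcrop 1: −148a + 162b = −30.1;  Outcrop 3−Outcrop 1: −1a − 94b = −48.6.
Solving gives a = 0.76045, b = 0.50893.
Then c = 576.1 − a·392 − b·122 = 215.91.
At (373, 73): z_contact = 283.65 + 37.15 + 215.91 = 536.71 m.
Depth below ground = 543.6 − 536.71 = 6.9 m.

6.9 m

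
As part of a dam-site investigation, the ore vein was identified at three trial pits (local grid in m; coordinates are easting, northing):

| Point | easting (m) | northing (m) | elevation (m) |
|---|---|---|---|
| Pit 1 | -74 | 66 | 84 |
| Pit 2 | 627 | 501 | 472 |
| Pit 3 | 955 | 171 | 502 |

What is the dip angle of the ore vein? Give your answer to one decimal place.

25.3°

Two edge vectors: Pit 1→Pit 2 = (701, 435, 388), Pit 1→Pit 3 = (1029, 105, 418).
Normal n = (Pit 1→Pit 2) × (Pit 1→Pit 3) = (141090, 106234, -374010).
So ∂z/∂easting = −n_x/n_z = 0.37724 and ∂z/∂northing = −n_y/n_z = 0.28404.
Gradient magnitude |∇z| = √(a² + b²) = √(0.14231 + 0.08068) = 0.47221.
True dip = arctan(0.47221) = 25.3°, dipping toward SW (azimuth ≈ 233°).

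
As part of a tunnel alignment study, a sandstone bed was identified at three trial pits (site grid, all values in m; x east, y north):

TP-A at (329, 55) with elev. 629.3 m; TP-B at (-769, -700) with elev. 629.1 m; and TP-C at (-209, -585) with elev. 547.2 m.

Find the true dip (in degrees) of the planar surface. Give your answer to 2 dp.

20.22°

Let the plane be z = a·x + b·y + c.
TP-B−TP-A: −1098a − 755b = −0.2;  TP-C−TP-A: −538a − 640b = −82.1.
Solving gives a = −0.20860, b = 0.30364.
Gradient magnitude |∇z| = √(a² + b²) = √(0.04352 + 0.09220) = 0.36839.
True dip = arctan(0.36839) = 20.22°, dipping toward SE (azimuth ≈ 146°).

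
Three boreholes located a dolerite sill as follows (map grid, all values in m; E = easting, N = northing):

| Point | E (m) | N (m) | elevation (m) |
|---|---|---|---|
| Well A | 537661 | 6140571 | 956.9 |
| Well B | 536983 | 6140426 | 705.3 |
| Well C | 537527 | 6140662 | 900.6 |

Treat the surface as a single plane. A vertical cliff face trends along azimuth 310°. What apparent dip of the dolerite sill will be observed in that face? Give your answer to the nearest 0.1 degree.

18.2°

Let the plane be z = a·E + b·N + c.
Well B−Well A: −678a − 145b = −251.6;  Well C−Well A: −134a + 91b = −56.3.
Solving gives a = 0.38284, b = −0.05494.
Unit vector along 310° is (sin 310°, cos 310°) = (-0.7660, 0.6428).
Slope in that direction = a·(-0.7660) + b·(0.6428) = −0.32859.
Apparent dip = arctan|0.32859| = 18.2° (true dip is 21.1°, so apparent ≤ true as expected).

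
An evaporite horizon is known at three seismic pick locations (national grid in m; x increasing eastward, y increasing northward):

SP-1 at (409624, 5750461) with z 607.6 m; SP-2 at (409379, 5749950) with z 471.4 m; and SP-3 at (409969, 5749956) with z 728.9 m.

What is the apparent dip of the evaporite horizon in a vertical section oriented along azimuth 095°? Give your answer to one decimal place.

23.2°

Two edge vectors: SP-1→SP-2 = (-245, -511, -136.2), SP-1→SP-3 = (345, -505, 121.3).
Normal n = (SP-1→SP-2) × (SP-1→SP-3) = (-130765.3, -17270.5, 300020).
So ∂z/∂x = −n_x/n_z = 0.43586 and ∂z/∂y = −n_y/n_z = 0.05756.
Unit vector along 095° is (sin 95°, cos 95°) = (0.9962, -0.0872).
Slope in that direction = a·(0.9962) + b·(-0.0872) = 0.42918.
Apparent dip = arctan|0.42918| = 23.2° (true dip is 23.7°, so apparent ≤ true as expected).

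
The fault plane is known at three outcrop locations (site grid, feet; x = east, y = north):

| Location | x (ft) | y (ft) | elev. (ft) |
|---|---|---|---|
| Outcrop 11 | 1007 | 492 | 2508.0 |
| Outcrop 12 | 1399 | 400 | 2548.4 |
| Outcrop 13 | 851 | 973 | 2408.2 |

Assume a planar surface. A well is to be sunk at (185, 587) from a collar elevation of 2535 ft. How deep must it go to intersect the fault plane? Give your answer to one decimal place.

Let the plane be z = a·x + b·y + c.
Outcrop 12−Outcrop 11: 392a − 92b = 40.4;  Outcrop 13−Outcrop 11: −156a + 481b = −99.8.
Solving gives a = 0.058845, b = −0.188400.
Then c = 2508 − a·1007 − b·492 = 2541.44.
At (185, 587): z_contact = 10.89 − 110.59 + 2541.44 = 2441.73 ft.
Depth below ground = 2535 − 2441.73 = 93.3 ft.

93.3 ft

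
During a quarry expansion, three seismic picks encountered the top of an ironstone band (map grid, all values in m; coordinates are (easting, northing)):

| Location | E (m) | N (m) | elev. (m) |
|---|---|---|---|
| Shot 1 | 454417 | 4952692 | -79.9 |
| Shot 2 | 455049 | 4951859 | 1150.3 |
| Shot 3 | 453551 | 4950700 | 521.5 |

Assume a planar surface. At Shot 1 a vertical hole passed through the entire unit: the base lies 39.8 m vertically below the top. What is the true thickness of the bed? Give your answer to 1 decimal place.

Two edge vectors: Shot 1→Shot 2 = (632, -833, 1230.2), Shot 1→Shot 3 = (-866, -1992, 601.4).
Normal n = (Shot 1→Shot 2) × (Shot 1→Shot 3) = (1949592.2, -1445438, -1980322).
So ∂z/∂E = −n_x/n_z = 0.98448 and ∂z/∂N = −n_y/n_z = −0.72990.
|∇z| = √(a²+b²) = 1.22554, so dip δ = arctan(1.22554) = 50.79°.
True thickness = vertical thickness × cos δ = 39.8 × cos 50.79° = 25.2 m.

25.2 m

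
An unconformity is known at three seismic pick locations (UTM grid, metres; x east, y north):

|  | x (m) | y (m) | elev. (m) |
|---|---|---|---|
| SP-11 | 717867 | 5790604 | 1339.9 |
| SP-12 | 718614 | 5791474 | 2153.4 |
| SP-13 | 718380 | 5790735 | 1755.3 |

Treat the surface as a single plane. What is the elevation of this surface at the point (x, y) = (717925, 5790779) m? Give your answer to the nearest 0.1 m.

1436.1 m

Let the plane be z = a·x + b·y + c.
SP-12−SP-11: 747a + 870b = 813.5;  SP-13−SP-11: 513a + 131b = 415.4.
Solving gives a = 0.731316706, b = 0.307133817.
Then c = 1339.9 − a·717867 − b·5790604 = −2302138.54.
At (717925, 5790779): z = 525030.5 + 1778544.1 − 2302138.54 = 1436.1 m.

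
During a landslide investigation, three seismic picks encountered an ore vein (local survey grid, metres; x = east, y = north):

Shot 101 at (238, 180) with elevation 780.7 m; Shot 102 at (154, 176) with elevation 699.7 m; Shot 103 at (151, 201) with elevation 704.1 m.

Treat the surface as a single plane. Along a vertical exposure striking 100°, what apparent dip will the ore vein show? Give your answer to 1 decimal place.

Two edge vectors: Shot 101→Shot 102 = (-84, -4, -81), Shot 101→Shot 103 = (-87, 21, -76.6).
Normal n = (Shot 101→Shot 102) × (Shot 101→Shot 103) = (2007.4, 612.6, -2112).
So ∂z/∂x = −n_x/n_z = 0.95047 and ∂z/∂y = −n_y/n_z = 0.29006.
Unit vector along 100° is (sin 100°, cos 100°) = (0.9848, -0.1736).
Slope in that direction = a·(0.9848) + b·(-0.1736) = 0.88567.
Apparent dip = arctan|0.88567| = 41.5° (true dip is 44.8°, so apparent ≤ true as expected).

41.5°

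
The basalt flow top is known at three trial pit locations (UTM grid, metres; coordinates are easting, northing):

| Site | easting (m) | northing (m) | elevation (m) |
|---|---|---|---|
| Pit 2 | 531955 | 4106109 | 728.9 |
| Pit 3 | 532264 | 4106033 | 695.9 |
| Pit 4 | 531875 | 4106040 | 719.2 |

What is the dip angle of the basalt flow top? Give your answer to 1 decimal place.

Let the plane be z = a·easting + b·northing + c.
Pit 3−Pit 2: 309a − 76b = −33;  Pit 4−Pit 2: −80a − 69b = −9.7.
Solving gives a = −0.05620, b = 0.20573.
Gradient magnitude |∇z| = √(a² + b²) = √(0.00316 + 0.04233) = 0.21327.
True dip = arctan(0.21327) = 12.0°, dipping toward SSE (azimuth ≈ 165°).

12.0°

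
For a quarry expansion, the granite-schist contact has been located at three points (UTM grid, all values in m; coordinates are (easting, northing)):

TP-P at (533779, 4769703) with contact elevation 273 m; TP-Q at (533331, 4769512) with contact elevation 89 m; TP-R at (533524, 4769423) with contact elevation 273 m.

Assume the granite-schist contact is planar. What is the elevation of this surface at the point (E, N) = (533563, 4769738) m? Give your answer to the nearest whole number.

107 m

Two edge vectors: TP-P→TP-Q = (-448, -191, -184), TP-P→TP-R = (-255, -280, 0).
Normal n = (TP-P→TP-Q) × (TP-P→TP-R) = (-51520, 46920, 76735).
So ∂z/∂E = −n_x/n_z = 0.67140158 and ∂z/∂N = −n_y/n_z = −0.61145501.
Intercept c from TP-P: 273 − 358380.06 + 2916458.78 = 2558351.72.
At (533563, 4769738): z = 358235.0 − 2916480.2 + 2558351.72 = 106.6 m.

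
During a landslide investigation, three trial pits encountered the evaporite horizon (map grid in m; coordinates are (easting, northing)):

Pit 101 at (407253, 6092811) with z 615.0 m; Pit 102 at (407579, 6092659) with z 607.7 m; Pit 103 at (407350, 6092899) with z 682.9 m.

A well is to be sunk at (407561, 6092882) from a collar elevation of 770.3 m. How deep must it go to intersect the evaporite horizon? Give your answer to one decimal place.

49.3 m

Two edge vectors: Pit 101→Pit 102 = (326, -152, -7.3), Pit 101→Pit 103 = (97, 88, 67.9).
Normal n = (Pit 101→Pit 102) × (Pit 101→Pit 103) = (-9678.4, -22843.5, 43432).
So ∂z/∂E = −n_x/n_z = 0.222840302 and ∂z/∂N = −n_y/n_z = 0.525960122.
Intercept c from Pit 101: 615 − 90752.38 − 3204575.61 = −3294713.00.
At (407561, 6092882): z_contact = 90821.02 + 3204612.96 − 3294713.00 = 720.98 m.
Depth below ground = 770.3 − 720.98 = 49.3 m.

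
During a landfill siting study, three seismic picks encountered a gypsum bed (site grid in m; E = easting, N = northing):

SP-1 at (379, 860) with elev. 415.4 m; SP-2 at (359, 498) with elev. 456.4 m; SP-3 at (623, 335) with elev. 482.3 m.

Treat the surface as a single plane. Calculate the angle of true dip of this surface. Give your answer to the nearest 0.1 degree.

6.7°

Two edge vectors: SP-1→SP-2 = (-20, -362, 41), SP-1→SP-3 = (244, -525, 66.9).
Normal n = (SP-1→SP-2) × (SP-1→SP-3) = (-2692.8, 11342, 98828).
So ∂z/∂E = −n_x/n_z = 0.02725 and ∂z/∂N = −n_y/n_z = −0.11477.
Gradient magnitude |∇z| = √(a² + b²) = √(0.00074 + 0.01317) = 0.11796.
True dip = arctan(0.11796) = 6.7°, dipping toward NNW (azimuth ≈ 347°).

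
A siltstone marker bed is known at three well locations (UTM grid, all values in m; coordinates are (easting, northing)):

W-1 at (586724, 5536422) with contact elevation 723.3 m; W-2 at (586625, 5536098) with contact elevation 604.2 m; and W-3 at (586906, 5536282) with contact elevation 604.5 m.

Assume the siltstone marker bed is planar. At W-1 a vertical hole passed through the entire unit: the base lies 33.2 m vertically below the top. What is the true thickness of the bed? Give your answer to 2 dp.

Let the plane be z = a·E + b·N + c.
W-2−W-1: −99a − 324b = −119.1;  W-3−W-1: 182a − 140b = −118.8.
Solving gives a = −0.29957, b = 0.45913.
|∇z| = √(a²+b²) = 0.54822, so dip δ = arctan(0.54822) = 28.73°.
True thickness = vertical thickness × cos δ = 33.2 × cos 28.73° = 29.11 m.

29.11 m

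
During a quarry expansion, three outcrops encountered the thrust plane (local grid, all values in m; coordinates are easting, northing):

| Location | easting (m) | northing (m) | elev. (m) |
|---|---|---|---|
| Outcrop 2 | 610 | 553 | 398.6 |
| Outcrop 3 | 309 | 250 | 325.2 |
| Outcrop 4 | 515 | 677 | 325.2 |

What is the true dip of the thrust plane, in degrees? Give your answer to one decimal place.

Let the plane be z = a·easting + b·northing + c.
Outcrop 3−Outcrop 2: −301a − 303b = −73.4;  Outcrop 4−Outcrop 2: −95a + 124b = −73.4.
Solving gives a = 0.47409, b = −0.22872.
Gradient magnitude |∇z| = √(a² + b²) = √(0.22476 + 0.05231) = 0.52638.
True dip = arctan(0.52638) = 27.8°, dipping toward WNW (azimuth ≈ 296°).

27.8°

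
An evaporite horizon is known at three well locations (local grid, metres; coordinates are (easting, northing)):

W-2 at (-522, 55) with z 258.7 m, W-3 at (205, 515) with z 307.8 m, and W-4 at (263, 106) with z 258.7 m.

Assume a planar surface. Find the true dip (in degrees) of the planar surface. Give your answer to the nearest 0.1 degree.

Let the plane be z = a·E + b·N + c.
W-3−W-2: 727a + 460b = 49.1;  W-4−W-2: 785a + 51b = 0.
Solving gives a = −0.00773, b = 0.11895.
Gradient magnitude |∇z| = √(a² + b²) = √(0.00006 + 0.01415) = 0.11920.
True dip = arctan(0.11920) = 6.8°, dipping toward S (azimuth ≈ 176°).

6.8°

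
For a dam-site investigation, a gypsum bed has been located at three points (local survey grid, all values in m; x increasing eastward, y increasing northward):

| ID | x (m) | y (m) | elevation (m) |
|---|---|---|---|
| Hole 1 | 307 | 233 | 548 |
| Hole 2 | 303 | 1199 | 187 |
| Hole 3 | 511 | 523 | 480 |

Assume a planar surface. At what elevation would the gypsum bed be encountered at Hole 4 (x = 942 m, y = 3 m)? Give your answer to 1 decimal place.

758.7 m

Two edge vectors: Hole 1→Hole 2 = (-4, 966, -361), Hole 1→Hole 3 = (204, 290, -68).
Normal n = (Hole 1→Hole 2) × (Hole 1→Hole 3) = (39002, -73916, -198224).
So ∂z/∂x = −n_x/n_z = 0.196757 and ∂z/∂y = −n_y/n_z = −0.372891.
Intercept c from Hole 1: 548 − 60.40 + 86.88 = 574.48.
At (942, 3): z = 185.3 − 1.1 + 574.48 = 758.7 m.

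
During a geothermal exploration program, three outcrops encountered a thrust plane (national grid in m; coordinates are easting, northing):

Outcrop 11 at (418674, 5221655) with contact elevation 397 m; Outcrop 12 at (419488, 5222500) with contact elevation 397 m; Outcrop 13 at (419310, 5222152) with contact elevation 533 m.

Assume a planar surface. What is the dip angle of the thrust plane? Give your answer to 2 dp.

Let the plane be z = a·easting + b·northing + c.
Outcrop 12−Outcrop 11: 814a + 845b = 0;  Outcrop 13−Outcrop 11: 636a + 497b = 136.
Solving gives a = 0.86496, b = −0.83323.
Gradient magnitude |∇z| = √(a² + b²) = √(0.74815 + 0.69426) = 1.20101.
True dip = arctan(1.20101) = 50.22°, dipping toward NW (azimuth ≈ 314°).

50.22°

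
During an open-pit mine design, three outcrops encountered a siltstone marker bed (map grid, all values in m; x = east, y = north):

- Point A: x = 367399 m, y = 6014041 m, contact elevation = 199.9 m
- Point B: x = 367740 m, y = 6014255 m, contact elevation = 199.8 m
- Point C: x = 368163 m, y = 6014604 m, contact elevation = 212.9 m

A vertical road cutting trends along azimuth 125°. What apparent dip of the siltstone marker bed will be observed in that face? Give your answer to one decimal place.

Two edge vectors: Point A→Point B = (341, 214, -0.1), Point A→Point C = (764, 563, 13).
Normal n = (Point A→Point B) × (Point A→Point C) = (2838.3, -4509.4, 28487).
So ∂z/∂x = −n_x/n_z = −0.09963 and ∂z/∂y = −n_y/n_z = 0.15830.
Unit vector along 125° is (sin 125°, cos 125°) = (0.8192, -0.5736).
Slope in that direction = a·(0.8192) + b·(-0.5736) = −0.17241.
Apparent dip = arctan|0.17241| = 9.8° (true dip is 10.6°, so apparent ≤ true as expected).

9.8°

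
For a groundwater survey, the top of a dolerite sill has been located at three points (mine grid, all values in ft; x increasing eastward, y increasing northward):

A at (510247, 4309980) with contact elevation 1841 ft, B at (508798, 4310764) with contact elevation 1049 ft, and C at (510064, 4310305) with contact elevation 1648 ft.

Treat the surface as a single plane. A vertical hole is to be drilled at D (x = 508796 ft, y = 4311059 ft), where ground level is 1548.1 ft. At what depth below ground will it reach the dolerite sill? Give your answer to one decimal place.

621.1 ft

Two edge vectors: A→B = (-1449, 784, -792), A→C = (-183, 325, -193).
Normal n = (A→B) × (A→C) = (106088, -134721, -327453).
So ∂z/∂x = −n_x/n_z = 0.323979319 and ∂z/∂y = −n_y/n_z = −0.411420876.
Intercept c from A: 1841 − 165309.48 + 1773215.75 = 1609747.27.
At (508796, 4311059): z_contact = 164839.38 − 1773659.67 + 1609747.27 = 926.98 ft.
Depth below ground = 1548.1 − 926.98 = 621.1 ft.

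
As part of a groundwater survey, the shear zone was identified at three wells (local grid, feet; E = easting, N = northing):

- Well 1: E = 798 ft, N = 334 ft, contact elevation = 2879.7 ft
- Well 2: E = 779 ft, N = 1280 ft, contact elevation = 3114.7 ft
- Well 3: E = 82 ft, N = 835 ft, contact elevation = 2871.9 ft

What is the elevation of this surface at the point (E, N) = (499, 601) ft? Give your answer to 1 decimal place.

2891.0 ft

Let the plane be z = a·E + b·N + c.
Well 2−Well 1: −19a + 946b = 235;  Well 3−Well 1: −716a + 501b = −7.8.
Solving gives a = 0.187347, b = 0.252177.
Then c = 2879.7 − a·798 − b·334 = 2645.97.
At (499, 601): z = 93.5 + 151.6 + 2645.97 = 2891.0 ft.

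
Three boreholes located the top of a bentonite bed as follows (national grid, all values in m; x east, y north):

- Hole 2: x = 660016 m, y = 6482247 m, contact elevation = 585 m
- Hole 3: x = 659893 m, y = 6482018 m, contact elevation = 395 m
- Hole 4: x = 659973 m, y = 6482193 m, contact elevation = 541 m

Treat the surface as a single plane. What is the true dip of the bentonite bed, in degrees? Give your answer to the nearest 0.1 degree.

Two edge vectors: Hole 2→Hole 3 = (-123, -229, -190), Hole 2→Hole 4 = (-43, -54, -44).
Normal n = (Hole 2→Hole 3) × (Hole 2→Hole 4) = (-184, 2758, -3205).
So ∂z/∂x = −n_x/n_z = −0.05741 and ∂z/∂y = −n_y/n_z = 0.86053.
Gradient magnitude |∇z| = √(a² + b²) = √(0.00330 + 0.74051) = 0.86244.
True dip = arctan(0.86244) = 40.8°, dipping toward S (azimuth ≈ 176°).

40.8°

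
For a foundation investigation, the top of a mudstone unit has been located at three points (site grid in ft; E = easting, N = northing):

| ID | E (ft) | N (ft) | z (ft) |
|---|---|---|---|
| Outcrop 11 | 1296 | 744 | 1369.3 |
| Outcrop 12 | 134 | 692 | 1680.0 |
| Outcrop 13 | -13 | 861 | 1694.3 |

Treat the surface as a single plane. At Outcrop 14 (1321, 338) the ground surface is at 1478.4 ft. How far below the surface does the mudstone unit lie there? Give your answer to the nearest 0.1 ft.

Two edge vectors: Outcrop 11→Outcrop 12 = (-1162, -52, 310.7), Outcrop 11→Outcrop 13 = (-1309, 117, 325).
Normal n = (Outcrop 11→Outcrop 12) × (Outcrop 11→Outcrop 13) = (-53251.9, -29056.3, -204022).
So ∂z/∂E = −n_x/n_z = −0.261011 and ∂z/∂N = −n_y/n_z = −0.142417.
Intercept c from Outcrop 11: 1369.3 + 338.27 + 105.96 = 1813.53.
At (1321, 338): z_contact = −344.79 − 48.14 + 1813.53 = 1420.60 ft.
Depth below ground = 1478.4 − 1420.60 = 57.8 ft.

57.8 ft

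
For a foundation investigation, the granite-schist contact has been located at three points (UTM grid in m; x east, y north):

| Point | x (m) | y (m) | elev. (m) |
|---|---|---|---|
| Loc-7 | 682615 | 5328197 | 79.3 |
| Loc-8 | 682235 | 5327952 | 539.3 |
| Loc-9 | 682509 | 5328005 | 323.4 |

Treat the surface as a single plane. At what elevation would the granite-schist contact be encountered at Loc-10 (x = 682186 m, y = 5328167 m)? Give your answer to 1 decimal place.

Two edge vectors: Loc-7→Loc-8 = (-380, -245, 460), Loc-7→Loc-9 = (-106, -192, 244.1).
Normal n = (Loc-7→Loc-8) × (Loc-7→Loc-9) = (28515.5, 43998, 46990).
So ∂z/∂x = −n_x/n_z = −0.606841881 and ∂z/∂y = −n_y/n_z = −0.936326878.
Intercept c from Loc-7: 79.3 + 414239.37 + 4988934.06 = 5403252.73.
At (682186, 5328167): z = −413979.0 − 4988906.0 + 5403252.73 = 367.7 m.

367.7 m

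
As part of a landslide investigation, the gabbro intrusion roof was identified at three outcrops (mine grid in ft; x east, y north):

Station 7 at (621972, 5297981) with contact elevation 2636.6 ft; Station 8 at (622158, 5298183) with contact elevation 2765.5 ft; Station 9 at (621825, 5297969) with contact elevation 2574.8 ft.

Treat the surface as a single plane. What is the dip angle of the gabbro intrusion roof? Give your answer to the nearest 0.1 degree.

25.7°

Two edge vectors: Station 7→Station 8 = (186, 202, 128.9), Station 7→Station 9 = (-147, -12, -61.8).
Normal n = (Station 7→Station 8) × (Station 7→Station 9) = (-10936.8, -7453.5, 27462).
So ∂z/∂x = −n_x/n_z = 0.39825 and ∂z/∂y = −n_y/n_z = 0.27141.
Gradient magnitude |∇z| = √(a² + b²) = √(0.15860 + 0.07366) = 0.48194.
True dip = arctan(0.48194) = 25.7°, dipping toward SW (azimuth ≈ 236°).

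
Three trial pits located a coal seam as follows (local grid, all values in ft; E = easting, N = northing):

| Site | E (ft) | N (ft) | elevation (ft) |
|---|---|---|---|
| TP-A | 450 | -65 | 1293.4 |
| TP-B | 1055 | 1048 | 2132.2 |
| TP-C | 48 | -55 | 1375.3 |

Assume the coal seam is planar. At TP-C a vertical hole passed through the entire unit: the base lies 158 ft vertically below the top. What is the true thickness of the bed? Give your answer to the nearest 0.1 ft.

Two edge vectors: TP-A→TP-B = (605, 1113, 838.8), TP-A→TP-C = (-402, 10, 81.9).
Normal n = (TP-A→TP-B) × (TP-A→TP-C) = (82766.7, -386747.1, 453476).
So ∂z/∂E = −n_x/n_z = −0.18252 and ∂z/∂N = −n_y/n_z = 0.85285.
|∇z| = √(a²+b²) = 0.87216, so dip δ = arctan(0.87216) = 41.09°.
True thickness = vertical thickness × cos δ = 158 × cos 41.09° = 119.1 ft.

119.1 ft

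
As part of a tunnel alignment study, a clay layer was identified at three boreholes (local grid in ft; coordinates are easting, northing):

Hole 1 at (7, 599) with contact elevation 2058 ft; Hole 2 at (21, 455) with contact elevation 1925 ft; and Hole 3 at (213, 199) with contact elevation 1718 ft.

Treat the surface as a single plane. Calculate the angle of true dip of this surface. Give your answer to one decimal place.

Two edge vectors: Hole 1→Hole 2 = (14, -144, -133), Hole 1→Hole 3 = (206, -400, -340).
Normal n = (Hole 1→Hole 2) × (Hole 1→Hole 3) = (-4240, -22638, 24064).
So ∂z/∂easting = −n_x/n_z = 0.17620 and ∂z/∂northing = −n_y/n_z = 0.94074.
Gradient magnitude |∇z| = √(a² + b²) = √(0.03105 + 0.88499) = 0.95710.
True dip = arctan(0.95710) = 43.7°, dipping toward S (azimuth ≈ 191°).

43.7°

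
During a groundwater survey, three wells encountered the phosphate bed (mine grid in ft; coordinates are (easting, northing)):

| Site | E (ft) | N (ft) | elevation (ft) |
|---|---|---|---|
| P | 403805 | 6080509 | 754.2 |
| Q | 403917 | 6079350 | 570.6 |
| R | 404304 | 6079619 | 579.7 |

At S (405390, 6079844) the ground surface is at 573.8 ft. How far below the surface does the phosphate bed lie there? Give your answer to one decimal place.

Let the plane be z = a·E + b·N + c.
Q−P: 112a − 1159b = −183.6;  R−P: 499a − 890b = −174.5.
Solving gives a = −0.081146156, b = 0.150570863.
Then c = 754.2 − a·403805 − b·6080509 = −882026.07.
At (405390, 6079844): z_contact = −32895.84 + 915447.36 − 882026.07 = 525.45 ft.
Depth below ground = 573.8 − 525.45 = 48.3 ft.

48.3 ft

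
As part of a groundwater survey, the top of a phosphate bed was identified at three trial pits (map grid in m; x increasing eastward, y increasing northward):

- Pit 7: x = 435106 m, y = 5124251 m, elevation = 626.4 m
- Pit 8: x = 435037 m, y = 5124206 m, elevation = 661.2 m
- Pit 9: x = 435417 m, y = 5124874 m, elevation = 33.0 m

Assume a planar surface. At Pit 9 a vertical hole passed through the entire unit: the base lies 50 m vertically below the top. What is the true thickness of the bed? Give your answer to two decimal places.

34.43 m

Let the plane be z = a·x + b·y + c.
Pit 8−Pit 7: −69a − 45b = 34.8;  Pit 9−Pit 7: 311a + 623b = −593.4.
Solving gives a = 0.17324, b = −1.03897.
|∇z| = √(a²+b²) = 1.05331, so dip δ = arctan(1.05331) = 46.49°.
True thickness = vertical thickness × cos δ = 50 × cos 46.49° = 34.43 m.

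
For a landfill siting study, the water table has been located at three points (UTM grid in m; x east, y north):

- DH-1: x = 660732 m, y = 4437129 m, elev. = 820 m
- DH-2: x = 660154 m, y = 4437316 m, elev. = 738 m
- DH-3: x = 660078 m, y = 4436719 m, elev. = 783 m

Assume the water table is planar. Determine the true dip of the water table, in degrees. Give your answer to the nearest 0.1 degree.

Two edge vectors: DH-1→DH-2 = (-578, 187, -82), DH-1→DH-3 = (-654, -410, -37).
Normal n = (DH-1→DH-2) × (DH-1→DH-3) = (-40539, 32242, 359278).
So ∂z/∂x = −n_x/n_z = 0.11283 and ∂z/∂y = −n_y/n_z = −0.08974.
Gradient magnitude |∇z| = √(a² + b²) = √(0.01273 + 0.00805) = 0.14417.
True dip = arctan(0.14417) = 8.2°, dipping toward NW (azimuth ≈ 308°).

8.2°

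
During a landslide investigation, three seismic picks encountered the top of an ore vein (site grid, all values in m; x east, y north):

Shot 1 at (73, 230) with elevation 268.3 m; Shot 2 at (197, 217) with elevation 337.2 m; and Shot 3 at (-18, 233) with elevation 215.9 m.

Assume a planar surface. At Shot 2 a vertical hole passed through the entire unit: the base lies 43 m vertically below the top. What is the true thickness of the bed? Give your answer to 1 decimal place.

Let the plane be z = a·x + b·y + c.
Shot 2−Shot 1: 124a − 13b = 68.9;  Shot 3−Shot 1: −91a + 3b = −52.4.
Solving gives a = 0.58508, b = 0.28076.
|∇z| = √(a²+b²) = 0.64896, so dip δ = arctan(0.64896) = 32.98°.
True thickness = vertical thickness × cos δ = 43 × cos 32.98° = 36.1 m.

36.1 m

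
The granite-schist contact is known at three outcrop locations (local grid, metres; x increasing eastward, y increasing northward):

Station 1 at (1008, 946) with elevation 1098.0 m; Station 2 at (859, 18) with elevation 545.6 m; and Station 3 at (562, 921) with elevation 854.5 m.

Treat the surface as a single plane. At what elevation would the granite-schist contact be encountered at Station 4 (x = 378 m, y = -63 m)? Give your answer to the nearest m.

Let the plane be z = a·x + b·y + c.
Station 2−Station 1: −149a − 928b = −552.4;  Station 3−Station 1: −446a − 25b = −243.5.
Solving gives a = 0.51725, b = 0.51221.
Then c = 1098 − a·1008 − b·946 = 92.06.
At (378, -63): z = 195.5 − 32.3 + 92.06 = 255.3 m.

255 m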